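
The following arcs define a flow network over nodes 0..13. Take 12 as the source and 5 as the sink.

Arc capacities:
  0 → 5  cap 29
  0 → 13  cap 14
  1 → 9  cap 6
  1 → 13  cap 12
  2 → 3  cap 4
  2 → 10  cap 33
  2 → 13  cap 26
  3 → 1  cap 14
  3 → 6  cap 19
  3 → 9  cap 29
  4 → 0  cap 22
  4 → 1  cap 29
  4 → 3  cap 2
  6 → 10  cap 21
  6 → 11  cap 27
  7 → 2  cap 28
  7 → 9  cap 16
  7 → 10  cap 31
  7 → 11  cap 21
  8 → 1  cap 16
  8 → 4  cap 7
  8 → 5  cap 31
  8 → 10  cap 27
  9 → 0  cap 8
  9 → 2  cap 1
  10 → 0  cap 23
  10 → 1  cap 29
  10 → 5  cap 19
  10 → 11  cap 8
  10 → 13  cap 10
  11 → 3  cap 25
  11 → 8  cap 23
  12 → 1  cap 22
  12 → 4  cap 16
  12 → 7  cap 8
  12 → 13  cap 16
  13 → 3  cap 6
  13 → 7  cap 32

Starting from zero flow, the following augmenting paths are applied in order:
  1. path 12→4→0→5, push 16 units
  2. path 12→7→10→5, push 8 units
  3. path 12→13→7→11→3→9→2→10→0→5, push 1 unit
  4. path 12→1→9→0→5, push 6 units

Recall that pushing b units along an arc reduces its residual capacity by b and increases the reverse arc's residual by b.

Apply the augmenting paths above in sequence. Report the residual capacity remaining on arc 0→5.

after path 1 (12→4→0→5, push 16): res(0,5)=13
after path 2 (12→7→10→5, push 8): res(0,5)=13
after path 3 (12→13→7→11→3→9→2→10→0→5, push 1): res(0,5)=12
after path 4 (12→1→9→0→5, push 6): res(0,5)=6

Residual capacity of (0,5): 6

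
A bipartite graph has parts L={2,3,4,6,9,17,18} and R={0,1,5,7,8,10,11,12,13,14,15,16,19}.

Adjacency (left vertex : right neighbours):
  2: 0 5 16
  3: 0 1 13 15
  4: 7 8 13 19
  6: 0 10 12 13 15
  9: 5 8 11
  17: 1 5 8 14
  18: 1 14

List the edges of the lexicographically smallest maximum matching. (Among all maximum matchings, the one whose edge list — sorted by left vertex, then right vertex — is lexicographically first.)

|M| = 7 (so the lex-smallest maximum matching has 7 edges)
process left vertices in ascending order; for each, take the smallest-labelled available neighbour that still permits 7 edges overall, or leave it unmatched if none does
lex-smallest matching: {2-0, 3-1, 4-7, 6-10, 9-5, 17-8, 18-14}

Lex-smallest maximum matching: {(2,0), (3,1), (4,7), (6,10), (9,5), (17,8), (18,14)}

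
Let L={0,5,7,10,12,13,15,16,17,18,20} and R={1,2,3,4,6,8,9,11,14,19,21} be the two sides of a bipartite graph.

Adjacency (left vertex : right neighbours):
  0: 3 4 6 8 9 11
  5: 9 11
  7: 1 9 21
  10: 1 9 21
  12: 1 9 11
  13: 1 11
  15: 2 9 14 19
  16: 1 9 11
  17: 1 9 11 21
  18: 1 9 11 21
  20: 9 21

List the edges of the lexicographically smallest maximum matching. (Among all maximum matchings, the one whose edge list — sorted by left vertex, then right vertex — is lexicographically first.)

|M| = 6 (so the lex-smallest maximum matching has 6 edges)
process left vertices in ascending order; for each, take the smallest-labelled available neighbour that still permits 6 edges overall, or leave it unmatched if none does
lex-smallest matching: {0-3, 5-9, 7-1, 10-21, 12-11, 15-2}

Lex-smallest maximum matching: {(0,3), (5,9), (7,1), (10,21), (12,11), (15,2)}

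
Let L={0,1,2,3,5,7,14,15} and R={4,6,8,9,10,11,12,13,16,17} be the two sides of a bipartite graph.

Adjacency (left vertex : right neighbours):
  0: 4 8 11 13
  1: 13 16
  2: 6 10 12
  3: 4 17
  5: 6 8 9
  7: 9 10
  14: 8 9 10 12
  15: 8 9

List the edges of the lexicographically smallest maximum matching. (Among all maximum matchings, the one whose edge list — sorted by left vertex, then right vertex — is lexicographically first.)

Lex-smallest maximum matching: {(0,4), (1,13), (2,6), (3,17), (5,8), (7,10), (14,12), (15,9)}

|M| = 8 (so the lex-smallest maximum matching has 8 edges)
process left vertices in ascending order; for each, take the smallest-labelled available neighbour that still permits 8 edges overall, or leave it unmatched if none does
lex-smallest matching: {0-4, 1-13, 2-6, 3-17, 5-8, 7-10, 14-12, 15-9}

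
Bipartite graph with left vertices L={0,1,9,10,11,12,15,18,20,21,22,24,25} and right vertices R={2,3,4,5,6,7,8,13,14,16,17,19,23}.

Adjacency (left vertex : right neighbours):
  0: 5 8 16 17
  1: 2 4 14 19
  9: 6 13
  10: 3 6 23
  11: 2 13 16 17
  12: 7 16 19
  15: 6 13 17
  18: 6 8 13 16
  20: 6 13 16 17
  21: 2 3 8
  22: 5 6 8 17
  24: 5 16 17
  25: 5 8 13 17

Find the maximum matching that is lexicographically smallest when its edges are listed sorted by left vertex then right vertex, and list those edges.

Lex-smallest maximum matching: {(0,5), (1,4), (9,6), (10,23), (11,2), (12,7), (15,13), (18,8), (20,16), (21,3), (22,17)}

|M| = 11 (so the lex-smallest maximum matching has 11 edges)
process left vertices in ascending order; for each, take the smallest-labelled available neighbour that still permits 11 edges overall, or leave it unmatched if none does
lex-smallest matching: {0-5, 1-4, 9-6, 10-23, 11-2, 12-7, 15-13, 18-8, 20-16, 21-3, 22-17}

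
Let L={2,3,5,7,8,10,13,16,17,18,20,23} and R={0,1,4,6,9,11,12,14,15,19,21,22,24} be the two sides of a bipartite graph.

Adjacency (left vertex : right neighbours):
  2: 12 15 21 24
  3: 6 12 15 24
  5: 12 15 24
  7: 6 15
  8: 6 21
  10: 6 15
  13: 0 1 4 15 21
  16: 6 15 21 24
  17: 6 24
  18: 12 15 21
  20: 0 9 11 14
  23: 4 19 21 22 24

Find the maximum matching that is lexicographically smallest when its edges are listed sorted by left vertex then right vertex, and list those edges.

|M| = 8 (so the lex-smallest maximum matching has 8 edges)
process left vertices in ascending order; for each, take the smallest-labelled available neighbour that still permits 8 edges overall, or leave it unmatched if none does
lex-smallest matching: {2-12, 3-6, 5-15, 8-21, 13-0, 16-24, 20-9, 23-4}

Lex-smallest maximum matching: {(2,12), (3,6), (5,15), (8,21), (13,0), (16,24), (20,9), (23,4)}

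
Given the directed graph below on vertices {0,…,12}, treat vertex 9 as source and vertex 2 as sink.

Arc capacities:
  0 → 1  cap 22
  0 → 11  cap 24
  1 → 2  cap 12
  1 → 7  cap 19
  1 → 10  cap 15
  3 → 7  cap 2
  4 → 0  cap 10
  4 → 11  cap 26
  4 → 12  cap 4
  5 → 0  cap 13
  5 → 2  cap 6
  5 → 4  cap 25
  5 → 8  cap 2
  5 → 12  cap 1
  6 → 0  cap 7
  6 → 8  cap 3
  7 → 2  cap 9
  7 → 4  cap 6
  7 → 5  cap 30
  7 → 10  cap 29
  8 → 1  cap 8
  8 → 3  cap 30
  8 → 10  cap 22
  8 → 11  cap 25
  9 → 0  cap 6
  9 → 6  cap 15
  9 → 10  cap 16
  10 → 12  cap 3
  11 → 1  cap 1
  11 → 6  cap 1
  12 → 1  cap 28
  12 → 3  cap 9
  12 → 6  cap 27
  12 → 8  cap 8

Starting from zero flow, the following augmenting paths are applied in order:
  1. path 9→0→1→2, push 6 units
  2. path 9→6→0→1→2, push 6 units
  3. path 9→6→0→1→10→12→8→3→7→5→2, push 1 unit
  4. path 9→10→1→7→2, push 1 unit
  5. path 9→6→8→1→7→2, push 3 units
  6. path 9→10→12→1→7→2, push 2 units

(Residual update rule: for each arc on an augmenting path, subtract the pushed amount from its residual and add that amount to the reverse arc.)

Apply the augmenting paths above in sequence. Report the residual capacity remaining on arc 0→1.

after path 1 (9→0→1→2, push 6): res(0,1)=16
after path 2 (9→6→0→1→2, push 6): res(0,1)=10
after path 3 (9→6→0→1→10→12→8→3→7→5→2, push 1): res(0,1)=9
after path 4 (9→10→1→7→2, push 1): res(0,1)=9
after path 5 (9→6→8→1→7→2, push 3): res(0,1)=9
after path 6 (9→10→12→1→7→2, push 2): res(0,1)=9

Residual capacity of (0,1): 9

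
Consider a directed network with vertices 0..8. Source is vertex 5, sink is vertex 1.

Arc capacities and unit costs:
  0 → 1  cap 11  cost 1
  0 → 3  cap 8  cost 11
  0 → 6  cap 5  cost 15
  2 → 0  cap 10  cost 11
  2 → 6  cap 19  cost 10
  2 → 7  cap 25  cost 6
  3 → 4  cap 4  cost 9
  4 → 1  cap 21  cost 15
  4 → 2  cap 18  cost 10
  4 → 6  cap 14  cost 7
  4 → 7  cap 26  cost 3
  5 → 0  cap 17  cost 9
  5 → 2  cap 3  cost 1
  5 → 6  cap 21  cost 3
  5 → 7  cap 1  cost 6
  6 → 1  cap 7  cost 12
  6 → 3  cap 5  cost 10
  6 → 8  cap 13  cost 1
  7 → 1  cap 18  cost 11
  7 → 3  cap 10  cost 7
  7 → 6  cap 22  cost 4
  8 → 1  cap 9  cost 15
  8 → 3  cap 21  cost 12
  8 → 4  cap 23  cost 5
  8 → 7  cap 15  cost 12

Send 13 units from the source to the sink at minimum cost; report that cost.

Minimum cost for 13 units: 140

shortest-cost path #1: 5→0→1 push 11 @ unit cost 10 (adds 110)
shortest-cost path #2: 5→6→1 push 2 @ unit cost 15 (adds 30)
total cost = 140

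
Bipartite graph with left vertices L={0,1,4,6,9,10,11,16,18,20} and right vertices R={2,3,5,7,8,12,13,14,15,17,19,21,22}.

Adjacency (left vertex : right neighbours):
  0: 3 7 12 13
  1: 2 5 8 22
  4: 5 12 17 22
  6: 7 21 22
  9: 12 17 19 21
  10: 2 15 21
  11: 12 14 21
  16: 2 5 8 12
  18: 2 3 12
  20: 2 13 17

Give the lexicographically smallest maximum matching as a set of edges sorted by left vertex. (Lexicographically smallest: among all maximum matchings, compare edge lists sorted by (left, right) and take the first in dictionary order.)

Lex-smallest maximum matching: {(0,3), (1,2), (4,5), (6,7), (9,17), (10,15), (11,14), (16,8), (18,12), (20,13)}

|M| = 10 (so the lex-smallest maximum matching has 10 edges)
process left vertices in ascending order; for each, take the smallest-labelled available neighbour that still permits 10 edges overall, or leave it unmatched if none does
lex-smallest matching: {0-3, 1-2, 4-5, 6-7, 9-17, 10-15, 11-14, 16-8, 18-12, 20-13}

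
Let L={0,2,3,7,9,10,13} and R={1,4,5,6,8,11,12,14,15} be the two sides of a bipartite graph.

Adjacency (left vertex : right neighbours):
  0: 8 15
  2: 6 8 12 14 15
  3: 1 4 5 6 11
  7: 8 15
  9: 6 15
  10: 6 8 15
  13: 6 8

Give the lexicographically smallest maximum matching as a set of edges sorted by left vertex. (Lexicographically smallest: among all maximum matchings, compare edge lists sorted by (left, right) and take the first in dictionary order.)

Lex-smallest maximum matching: {(0,8), (2,12), (3,1), (7,15), (9,6)}

|M| = 5 (so the lex-smallest maximum matching has 5 edges)
process left vertices in ascending order; for each, take the smallest-labelled available neighbour that still permits 5 edges overall, or leave it unmatched if none does
lex-smallest matching: {0-8, 2-12, 3-1, 7-15, 9-6}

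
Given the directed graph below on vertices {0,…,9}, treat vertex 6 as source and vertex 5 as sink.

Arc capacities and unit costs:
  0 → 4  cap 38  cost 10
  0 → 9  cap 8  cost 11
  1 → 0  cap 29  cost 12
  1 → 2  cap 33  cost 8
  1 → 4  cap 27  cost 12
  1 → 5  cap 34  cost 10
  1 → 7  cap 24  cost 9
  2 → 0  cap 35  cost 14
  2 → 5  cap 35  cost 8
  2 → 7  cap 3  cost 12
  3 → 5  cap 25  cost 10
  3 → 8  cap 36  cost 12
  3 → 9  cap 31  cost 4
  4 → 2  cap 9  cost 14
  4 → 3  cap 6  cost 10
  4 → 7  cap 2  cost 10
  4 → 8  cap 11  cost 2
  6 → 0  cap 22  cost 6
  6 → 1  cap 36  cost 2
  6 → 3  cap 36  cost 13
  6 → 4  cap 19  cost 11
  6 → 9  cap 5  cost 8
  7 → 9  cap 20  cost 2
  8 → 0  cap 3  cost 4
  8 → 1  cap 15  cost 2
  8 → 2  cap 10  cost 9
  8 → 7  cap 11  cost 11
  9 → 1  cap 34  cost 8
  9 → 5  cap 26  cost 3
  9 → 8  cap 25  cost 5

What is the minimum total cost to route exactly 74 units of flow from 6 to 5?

Minimum cost for 74 units: 1195

shortest-cost path #1: 6→9→5 push 5 @ unit cost 11 (adds 55)
shortest-cost path #2: 6→1→5 push 34 @ unit cost 12 (adds 408)
shortest-cost path #3: 6→1→7→9→5 push 2 @ unit cost 16 (adds 32)
shortest-cost path #4: 6→0→9→5 push 8 @ unit cost 20 (adds 160)
shortest-cost path #5: 6→3→9→5 push 11 @ unit cost 20 (adds 220)
shortest-cost path #6: 6→3→9→7→1→2→5 push 2 @ unit cost 22 (adds 44)
shortest-cost path #7: 6→3→5 push 12 @ unit cost 23 (adds 276)
total cost = 1195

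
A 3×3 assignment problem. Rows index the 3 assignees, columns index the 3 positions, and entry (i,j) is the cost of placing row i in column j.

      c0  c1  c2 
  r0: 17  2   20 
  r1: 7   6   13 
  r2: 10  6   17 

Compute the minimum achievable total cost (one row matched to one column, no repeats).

optimal assignment: row0→col1 (cost 2), row1→col2 (cost 13), row2→col0 (cost 10)
total = 2 + 13 + 10 = 25

Minimum assignment cost: 25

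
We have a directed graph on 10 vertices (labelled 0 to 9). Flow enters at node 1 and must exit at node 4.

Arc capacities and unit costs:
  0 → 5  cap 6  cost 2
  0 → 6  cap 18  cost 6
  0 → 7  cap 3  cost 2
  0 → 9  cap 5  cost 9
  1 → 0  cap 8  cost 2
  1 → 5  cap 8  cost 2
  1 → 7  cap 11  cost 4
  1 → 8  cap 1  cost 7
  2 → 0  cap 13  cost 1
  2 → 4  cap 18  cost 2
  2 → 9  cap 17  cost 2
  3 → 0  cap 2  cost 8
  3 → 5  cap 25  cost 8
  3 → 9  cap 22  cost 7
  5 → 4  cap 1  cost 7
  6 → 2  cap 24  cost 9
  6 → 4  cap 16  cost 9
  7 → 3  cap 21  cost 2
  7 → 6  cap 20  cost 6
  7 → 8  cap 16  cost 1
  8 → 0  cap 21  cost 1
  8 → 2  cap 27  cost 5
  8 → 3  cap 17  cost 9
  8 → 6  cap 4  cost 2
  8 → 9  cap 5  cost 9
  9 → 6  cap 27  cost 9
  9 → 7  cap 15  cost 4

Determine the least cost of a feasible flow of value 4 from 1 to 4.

Minimum cost for 4 units: 45

shortest-cost path #1: 1→5→4 push 1 @ unit cost 9 (adds 9)
shortest-cost path #2: 1→7→8→2→4 push 3 @ unit cost 12 (adds 36)
total cost = 45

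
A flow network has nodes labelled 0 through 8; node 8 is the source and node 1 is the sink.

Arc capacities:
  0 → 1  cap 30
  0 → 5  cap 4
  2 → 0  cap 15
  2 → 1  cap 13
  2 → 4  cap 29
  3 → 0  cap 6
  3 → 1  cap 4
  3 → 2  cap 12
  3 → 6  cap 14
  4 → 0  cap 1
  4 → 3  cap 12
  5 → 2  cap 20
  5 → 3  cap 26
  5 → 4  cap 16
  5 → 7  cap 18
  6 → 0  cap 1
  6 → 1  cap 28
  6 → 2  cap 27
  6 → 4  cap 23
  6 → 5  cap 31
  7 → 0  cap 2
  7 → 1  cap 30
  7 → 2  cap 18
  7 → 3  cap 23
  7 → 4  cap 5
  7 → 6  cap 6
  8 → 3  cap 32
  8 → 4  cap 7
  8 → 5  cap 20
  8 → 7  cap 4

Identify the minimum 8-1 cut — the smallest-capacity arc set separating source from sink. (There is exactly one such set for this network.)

augment #1: 8→3→1 push 4
augment #2: 8→7→1 push 4
augment #3: 8→3→0→1 push 6
augment #4: 8→3→2→1 push 12
augment #5: 8→3→6→1 push 10
augment #6: 8→4→0→1 push 1
augment #7: 8→5→2→1 push 1
augment #8: 8→5→7→1 push 18
augment #9: 8→4→3→6→1 push 4
augment #10: 8→5→2→0→1 push 1
max flow = 61; residual-reachable set from 8 gives S-side
cut edges (S→T): {(3,0), (3,1), (3,2), (3,6), (4,0), (8,5), (8,7)} total cap 61

Min-cut arcs: {(3,0), (3,1), (3,2), (3,6), (4,0), (8,5), (8,7)} (total capacity 61)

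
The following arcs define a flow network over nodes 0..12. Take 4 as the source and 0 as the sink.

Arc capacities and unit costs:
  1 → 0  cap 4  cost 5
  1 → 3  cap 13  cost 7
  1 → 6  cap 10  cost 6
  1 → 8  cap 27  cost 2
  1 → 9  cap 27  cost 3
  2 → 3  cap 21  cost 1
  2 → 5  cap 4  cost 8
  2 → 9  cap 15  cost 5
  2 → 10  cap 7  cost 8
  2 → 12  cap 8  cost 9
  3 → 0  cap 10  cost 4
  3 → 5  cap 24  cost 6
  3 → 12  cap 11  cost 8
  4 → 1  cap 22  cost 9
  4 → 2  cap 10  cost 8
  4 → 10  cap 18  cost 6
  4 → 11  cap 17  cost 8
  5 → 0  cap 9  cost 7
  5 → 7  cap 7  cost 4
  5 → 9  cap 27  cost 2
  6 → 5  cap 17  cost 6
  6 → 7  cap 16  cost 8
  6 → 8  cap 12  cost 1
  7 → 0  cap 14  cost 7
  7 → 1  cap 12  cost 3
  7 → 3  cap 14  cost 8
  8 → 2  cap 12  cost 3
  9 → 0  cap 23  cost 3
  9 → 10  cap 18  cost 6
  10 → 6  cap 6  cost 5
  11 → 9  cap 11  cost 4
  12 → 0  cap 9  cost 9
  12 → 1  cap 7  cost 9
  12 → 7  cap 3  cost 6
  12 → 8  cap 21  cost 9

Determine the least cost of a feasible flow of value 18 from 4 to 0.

Minimum cost for 18 units: 246

shortest-cost path #1: 4→2→3→0 push 10 @ unit cost 13 (adds 130)
shortest-cost path #2: 4→1→0 push 4 @ unit cost 14 (adds 56)
shortest-cost path #3: 4→11→9→0 push 4 @ unit cost 15 (adds 60)
total cost = 246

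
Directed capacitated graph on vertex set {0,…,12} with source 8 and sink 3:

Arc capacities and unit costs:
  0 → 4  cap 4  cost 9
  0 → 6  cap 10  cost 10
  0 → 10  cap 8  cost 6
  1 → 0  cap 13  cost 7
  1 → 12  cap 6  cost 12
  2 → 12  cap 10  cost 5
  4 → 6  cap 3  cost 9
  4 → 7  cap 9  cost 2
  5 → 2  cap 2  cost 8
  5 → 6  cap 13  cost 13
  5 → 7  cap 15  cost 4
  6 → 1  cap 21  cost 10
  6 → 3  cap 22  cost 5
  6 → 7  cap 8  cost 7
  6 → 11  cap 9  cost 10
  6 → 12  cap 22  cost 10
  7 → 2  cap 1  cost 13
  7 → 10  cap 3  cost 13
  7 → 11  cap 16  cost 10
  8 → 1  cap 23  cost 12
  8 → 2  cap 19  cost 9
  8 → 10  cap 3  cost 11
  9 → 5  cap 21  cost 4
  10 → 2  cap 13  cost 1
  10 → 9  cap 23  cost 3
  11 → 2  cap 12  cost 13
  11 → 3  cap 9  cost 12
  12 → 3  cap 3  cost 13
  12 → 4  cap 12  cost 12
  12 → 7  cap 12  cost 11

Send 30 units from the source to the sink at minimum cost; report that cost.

shortest-cost path #1: 8→2→12→3 push 3 @ unit cost 27 (adds 81)
shortest-cost path #2: 8→1→0→6→3 push 10 @ unit cost 34 (adds 340)
shortest-cost path #3: 8→10→9→5→6→3 push 3 @ unit cost 36 (adds 108)
shortest-cost path #4: 8→2→12→4→6→3 push 3 @ unit cost 40 (adds 120)
shortest-cost path #5: 8→2→12→7→11→3 push 4 @ unit cost 47 (adds 188)
shortest-cost path #6: 8→1→0→4→12→7→11→3 push 3 @ unit cost 49 (adds 147)
shortest-cost path #7: 8→1→12→7→11→3 push 2 @ unit cost 57 (adds 114)
shortest-cost path #8: 8→1→12→4→0→10→9→5→6→3 push 2 @ unit cost 58 (adds 116)
total cost = 1214

Minimum cost for 30 units: 1214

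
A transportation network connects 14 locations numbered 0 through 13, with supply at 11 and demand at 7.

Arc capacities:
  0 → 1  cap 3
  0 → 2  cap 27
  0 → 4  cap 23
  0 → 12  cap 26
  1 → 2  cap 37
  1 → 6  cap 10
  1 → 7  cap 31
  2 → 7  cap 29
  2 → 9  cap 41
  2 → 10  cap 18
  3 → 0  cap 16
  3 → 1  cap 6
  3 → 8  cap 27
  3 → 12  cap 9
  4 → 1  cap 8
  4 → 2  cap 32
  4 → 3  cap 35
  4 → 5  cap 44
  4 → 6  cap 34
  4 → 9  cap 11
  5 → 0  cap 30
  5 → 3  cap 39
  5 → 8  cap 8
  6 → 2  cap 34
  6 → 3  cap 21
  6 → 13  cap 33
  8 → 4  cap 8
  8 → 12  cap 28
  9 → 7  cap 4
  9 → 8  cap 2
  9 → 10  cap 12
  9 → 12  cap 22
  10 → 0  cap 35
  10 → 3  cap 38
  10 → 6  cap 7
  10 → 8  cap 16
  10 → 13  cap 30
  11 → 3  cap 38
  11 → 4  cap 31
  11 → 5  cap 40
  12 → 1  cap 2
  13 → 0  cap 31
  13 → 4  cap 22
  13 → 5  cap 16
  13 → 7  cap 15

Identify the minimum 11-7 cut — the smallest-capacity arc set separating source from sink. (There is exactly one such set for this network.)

augment #1: 11→3→1→7 push 6
augment #2: 11→4→1→7 push 8
augment #3: 11→4→2→7 push 23
augment #4: 11→3→0→1→7 push 3
augment #5: 11→3→0→2→7 push 6
augment #6: 11→3→12→1→7 push 2
augment #7: 11→3→0→2→9→7 push 4
augment #8: 11→3→0→2→10→13→7 push 3
augment #9: 11→3→8→4→6→13→7 push 8
augment #10: 11→5→0→2→10→13→7 push 4
max flow = 67; residual-reachable set from 11 gives S-side
cut edges (S→T): {(0,1), (2,7), (3,1), (4,1), (9,7), (12,1), (13,7)} total cap 67

Min-cut arcs: {(0,1), (2,7), (3,1), (4,1), (9,7), (12,1), (13,7)} (total capacity 67)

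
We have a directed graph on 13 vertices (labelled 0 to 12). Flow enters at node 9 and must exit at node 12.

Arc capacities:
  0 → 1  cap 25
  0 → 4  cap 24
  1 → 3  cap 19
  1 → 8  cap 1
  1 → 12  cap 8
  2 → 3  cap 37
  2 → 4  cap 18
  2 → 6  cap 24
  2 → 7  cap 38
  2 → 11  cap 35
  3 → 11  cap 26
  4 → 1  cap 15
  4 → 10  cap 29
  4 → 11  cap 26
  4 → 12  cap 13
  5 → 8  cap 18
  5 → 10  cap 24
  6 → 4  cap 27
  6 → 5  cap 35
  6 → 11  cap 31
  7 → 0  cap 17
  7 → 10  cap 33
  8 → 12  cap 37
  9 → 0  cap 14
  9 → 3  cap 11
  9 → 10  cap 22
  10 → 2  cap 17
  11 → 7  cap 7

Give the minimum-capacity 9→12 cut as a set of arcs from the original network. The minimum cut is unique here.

Min-cut arcs: {(9,0), (10,2), (11,7)} (total capacity 38)

augment #1: 9→0→1→12 push 8
augment #2: 9→0→4→12 push 6
augment #3: 9→10→2→4→12 push 7
augment #4: 9→10→2→4→1→8→12 push 1
augment #5: 9→10→2→6→5→8→12 push 9
augment #6: 9→3→11→7→0→4→2→6→5→8→12 push 7
max flow = 38; residual-reachable set from 9 gives S-side
cut edges (S→T): {(9,0), (10,2), (11,7)} total cap 38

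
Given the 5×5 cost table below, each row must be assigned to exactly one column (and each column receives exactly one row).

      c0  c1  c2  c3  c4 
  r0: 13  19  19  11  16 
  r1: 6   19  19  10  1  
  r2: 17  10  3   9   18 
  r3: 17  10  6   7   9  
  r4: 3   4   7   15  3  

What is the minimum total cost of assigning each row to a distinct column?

one of 2 optimal assignments: row0→col0 (cost 13), row1→col4 (cost 1), row2→col2 (cost 3), row3→col3 (cost 7), row4→col1 (cost 4)
total = 13 + 1 + 3 + 7 + 4 = 28

Minimum assignment cost: 28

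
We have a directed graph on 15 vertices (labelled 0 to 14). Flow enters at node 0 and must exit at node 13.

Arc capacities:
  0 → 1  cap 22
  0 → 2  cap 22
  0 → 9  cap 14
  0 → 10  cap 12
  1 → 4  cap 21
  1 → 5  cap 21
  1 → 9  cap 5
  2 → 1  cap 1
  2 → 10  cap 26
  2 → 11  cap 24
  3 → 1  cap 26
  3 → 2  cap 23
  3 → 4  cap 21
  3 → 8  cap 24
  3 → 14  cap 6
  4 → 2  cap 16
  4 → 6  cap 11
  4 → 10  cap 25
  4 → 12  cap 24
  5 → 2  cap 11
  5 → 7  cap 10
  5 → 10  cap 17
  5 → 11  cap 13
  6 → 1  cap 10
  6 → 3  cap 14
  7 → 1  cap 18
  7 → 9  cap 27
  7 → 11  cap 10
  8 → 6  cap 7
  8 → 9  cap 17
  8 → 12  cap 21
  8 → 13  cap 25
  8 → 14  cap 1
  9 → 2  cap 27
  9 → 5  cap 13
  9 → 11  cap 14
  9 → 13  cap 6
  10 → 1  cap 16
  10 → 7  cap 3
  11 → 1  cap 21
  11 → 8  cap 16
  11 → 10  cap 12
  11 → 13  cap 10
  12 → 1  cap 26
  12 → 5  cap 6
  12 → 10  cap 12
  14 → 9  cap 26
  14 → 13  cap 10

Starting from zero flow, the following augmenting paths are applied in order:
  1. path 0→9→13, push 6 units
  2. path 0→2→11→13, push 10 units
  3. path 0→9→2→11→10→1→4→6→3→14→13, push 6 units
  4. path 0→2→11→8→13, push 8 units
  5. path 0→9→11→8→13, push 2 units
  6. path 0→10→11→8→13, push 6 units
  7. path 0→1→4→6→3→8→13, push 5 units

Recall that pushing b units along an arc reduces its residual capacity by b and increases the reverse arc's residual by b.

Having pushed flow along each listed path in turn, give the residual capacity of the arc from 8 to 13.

Residual capacity of (8,13): 4

after path 1 (0→9→13, push 6): res(8,13)=25
after path 2 (0→2→11→13, push 10): res(8,13)=25
after path 3 (0→9→2→11→10→1→4→6→3→14→13, push 6): res(8,13)=25
after path 4 (0→2→11→8→13, push 8): res(8,13)=17
after path 5 (0→9→11→8→13, push 2): res(8,13)=15
after path 6 (0→10→11→8→13, push 6): res(8,13)=9
after path 7 (0→1→4→6→3→8→13, push 5): res(8,13)=4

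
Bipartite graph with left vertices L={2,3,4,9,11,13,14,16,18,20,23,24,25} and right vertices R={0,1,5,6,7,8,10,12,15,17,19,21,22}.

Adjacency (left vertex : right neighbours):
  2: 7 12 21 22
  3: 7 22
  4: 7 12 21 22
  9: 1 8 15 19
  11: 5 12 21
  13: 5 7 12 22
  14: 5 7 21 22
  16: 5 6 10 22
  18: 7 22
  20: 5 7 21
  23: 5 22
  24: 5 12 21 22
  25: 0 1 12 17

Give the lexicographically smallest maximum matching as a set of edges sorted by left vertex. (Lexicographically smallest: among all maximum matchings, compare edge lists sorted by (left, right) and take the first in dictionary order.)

|M| = 8 (so the lex-smallest maximum matching has 8 edges)
process left vertices in ascending order; for each, take the smallest-labelled available neighbour that still permits 8 edges overall, or leave it unmatched if none does
lex-smallest matching: {2-7, 3-22, 4-12, 9-1, 11-5, 14-21, 16-6, 25-0}

Lex-smallest maximum matching: {(2,7), (3,22), (4,12), (9,1), (11,5), (14,21), (16,6), (25,0)}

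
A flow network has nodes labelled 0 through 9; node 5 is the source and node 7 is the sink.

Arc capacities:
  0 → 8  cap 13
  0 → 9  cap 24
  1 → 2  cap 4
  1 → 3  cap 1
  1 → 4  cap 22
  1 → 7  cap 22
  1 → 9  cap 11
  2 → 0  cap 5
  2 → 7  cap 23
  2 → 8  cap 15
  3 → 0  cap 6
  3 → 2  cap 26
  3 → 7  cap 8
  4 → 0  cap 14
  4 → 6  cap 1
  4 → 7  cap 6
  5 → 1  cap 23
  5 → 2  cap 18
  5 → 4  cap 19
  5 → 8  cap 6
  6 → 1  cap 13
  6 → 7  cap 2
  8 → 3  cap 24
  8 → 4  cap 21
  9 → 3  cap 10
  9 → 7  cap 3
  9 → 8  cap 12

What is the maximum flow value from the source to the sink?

Maximum flow value: 63

augment #1: 5→1→7 bottleneck 22, total now 22
augment #2: 5→2→7 bottleneck 18, total now 40
augment #3: 5→4→7 bottleneck 6, total now 46
augment #4: 5→1→2→7 bottleneck 1, total now 47
augment #5: 5→4→6→7 bottleneck 1, total now 48
augment #6: 5→8→3→7 bottleneck 6, total now 54
augment #7: 5→4→0→9→7 bottleneck 3, total now 57
augment #8: 5→4→0→8→3→7 bottleneck 2, total now 59
augment #9: 5→4→0→8→3→2→7 bottleneck 4, total now 63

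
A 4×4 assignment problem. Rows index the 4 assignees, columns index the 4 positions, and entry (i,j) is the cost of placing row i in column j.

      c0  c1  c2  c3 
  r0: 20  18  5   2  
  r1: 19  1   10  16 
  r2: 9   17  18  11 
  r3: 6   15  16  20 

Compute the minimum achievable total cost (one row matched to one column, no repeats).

optimal assignment: row0→col2 (cost 5), row1→col1 (cost 1), row2→col3 (cost 11), row3→col0 (cost 6)
total = 5 + 1 + 11 + 6 = 23

Minimum assignment cost: 23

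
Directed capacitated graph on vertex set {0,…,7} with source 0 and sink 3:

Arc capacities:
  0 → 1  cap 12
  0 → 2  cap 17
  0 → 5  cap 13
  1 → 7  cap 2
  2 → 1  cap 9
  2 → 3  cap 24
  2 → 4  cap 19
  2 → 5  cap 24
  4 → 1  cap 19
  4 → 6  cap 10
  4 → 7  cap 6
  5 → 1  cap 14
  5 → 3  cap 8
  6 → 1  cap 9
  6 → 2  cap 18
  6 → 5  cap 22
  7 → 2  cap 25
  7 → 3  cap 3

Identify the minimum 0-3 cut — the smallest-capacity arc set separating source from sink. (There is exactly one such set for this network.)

augment #1: 0→2→3 push 17
augment #2: 0→5→3 push 8
augment #3: 0→1→7→3 push 2
max flow = 27; residual-reachable set from 0 gives S-side
cut edges (S→T): {(0,2), (1,7), (5,3)} total cap 27

Min-cut arcs: {(0,2), (1,7), (5,3)} (total capacity 27)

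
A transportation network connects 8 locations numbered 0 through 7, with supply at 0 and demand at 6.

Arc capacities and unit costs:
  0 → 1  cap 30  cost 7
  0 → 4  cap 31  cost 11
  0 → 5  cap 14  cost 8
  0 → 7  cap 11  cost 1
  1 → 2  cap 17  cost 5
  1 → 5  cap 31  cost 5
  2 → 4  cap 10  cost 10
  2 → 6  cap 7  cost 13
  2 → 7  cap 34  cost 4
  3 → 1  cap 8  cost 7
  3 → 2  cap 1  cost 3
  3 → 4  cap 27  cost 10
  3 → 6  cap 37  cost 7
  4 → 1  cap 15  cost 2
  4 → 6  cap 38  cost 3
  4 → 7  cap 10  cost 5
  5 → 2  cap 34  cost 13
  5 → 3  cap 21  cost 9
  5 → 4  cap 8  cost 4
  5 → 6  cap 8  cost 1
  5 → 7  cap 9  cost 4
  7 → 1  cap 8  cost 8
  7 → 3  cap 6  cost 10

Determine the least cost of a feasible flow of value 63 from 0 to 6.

shortest-cost path #1: 0→5→6 push 8 @ unit cost 9 (adds 72)
shortest-cost path #2: 0→4→6 push 31 @ unit cost 14 (adds 434)
shortest-cost path #3: 0→5→4→6 push 6 @ unit cost 15 (adds 90)
shortest-cost path #4: 0→7→3→6 push 6 @ unit cost 18 (adds 108)
shortest-cost path #5: 0→1→5→4→6 push 1 @ unit cost 19 (adds 19)
shortest-cost path #6: 0→1→2→6 push 7 @ unit cost 25 (adds 175)
shortest-cost path #7: 0→1→5→3→6 push 4 @ unit cost 28 (adds 112)
total cost = 1010

Minimum cost for 63 units: 1010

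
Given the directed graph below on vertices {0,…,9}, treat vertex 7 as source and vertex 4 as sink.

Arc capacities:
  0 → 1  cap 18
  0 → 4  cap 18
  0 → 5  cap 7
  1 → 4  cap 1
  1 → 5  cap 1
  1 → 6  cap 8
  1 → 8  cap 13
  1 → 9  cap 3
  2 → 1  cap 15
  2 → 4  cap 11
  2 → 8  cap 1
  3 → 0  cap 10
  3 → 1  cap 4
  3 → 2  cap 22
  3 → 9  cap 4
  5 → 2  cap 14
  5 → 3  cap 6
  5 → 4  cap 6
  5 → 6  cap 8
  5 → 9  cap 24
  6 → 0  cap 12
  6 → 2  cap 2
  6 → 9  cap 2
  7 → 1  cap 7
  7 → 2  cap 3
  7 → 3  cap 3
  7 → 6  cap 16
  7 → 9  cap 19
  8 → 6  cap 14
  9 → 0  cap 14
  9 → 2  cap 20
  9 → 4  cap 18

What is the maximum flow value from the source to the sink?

augment #1: 7→1→4 bottleneck 1, total now 1
augment #2: 7→2→4 bottleneck 3, total now 4
augment #3: 7→9→4 bottleneck 18, total now 22
augment #4: 7→1→5→4 bottleneck 1, total now 23
augment #5: 7→3→0→4 bottleneck 3, total now 26
augment #6: 7→6→0→4 bottleneck 12, total now 38
augment #7: 7→6→2→4 bottleneck 2, total now 40
augment #8: 7→9→0→4 bottleneck 1, total now 41
augment #9: 7→1→9→0→4 bottleneck 2, total now 43
augment #10: 7→1→9→2→4 bottleneck 1, total now 44
augment #11: 7→6→9→2→4 bottleneck 2, total now 46

Maximum flow value: 46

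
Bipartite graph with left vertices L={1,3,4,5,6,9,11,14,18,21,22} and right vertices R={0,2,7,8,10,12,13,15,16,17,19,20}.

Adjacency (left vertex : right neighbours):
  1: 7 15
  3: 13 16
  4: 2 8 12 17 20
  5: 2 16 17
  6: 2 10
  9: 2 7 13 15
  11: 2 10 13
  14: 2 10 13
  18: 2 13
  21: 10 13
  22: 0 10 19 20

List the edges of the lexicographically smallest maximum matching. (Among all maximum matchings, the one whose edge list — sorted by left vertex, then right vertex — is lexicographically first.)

|M| = 9 (so the lex-smallest maximum matching has 9 edges)
process left vertices in ascending order; for each, take the smallest-labelled available neighbour that still permits 9 edges overall, or leave it unmatched if none does
lex-smallest matching: {1-7, 3-16, 4-8, 5-17, 6-2, 9-15, 11-10, 14-13, 22-0}

Lex-smallest maximum matching: {(1,7), (3,16), (4,8), (5,17), (6,2), (9,15), (11,10), (14,13), (22,0)}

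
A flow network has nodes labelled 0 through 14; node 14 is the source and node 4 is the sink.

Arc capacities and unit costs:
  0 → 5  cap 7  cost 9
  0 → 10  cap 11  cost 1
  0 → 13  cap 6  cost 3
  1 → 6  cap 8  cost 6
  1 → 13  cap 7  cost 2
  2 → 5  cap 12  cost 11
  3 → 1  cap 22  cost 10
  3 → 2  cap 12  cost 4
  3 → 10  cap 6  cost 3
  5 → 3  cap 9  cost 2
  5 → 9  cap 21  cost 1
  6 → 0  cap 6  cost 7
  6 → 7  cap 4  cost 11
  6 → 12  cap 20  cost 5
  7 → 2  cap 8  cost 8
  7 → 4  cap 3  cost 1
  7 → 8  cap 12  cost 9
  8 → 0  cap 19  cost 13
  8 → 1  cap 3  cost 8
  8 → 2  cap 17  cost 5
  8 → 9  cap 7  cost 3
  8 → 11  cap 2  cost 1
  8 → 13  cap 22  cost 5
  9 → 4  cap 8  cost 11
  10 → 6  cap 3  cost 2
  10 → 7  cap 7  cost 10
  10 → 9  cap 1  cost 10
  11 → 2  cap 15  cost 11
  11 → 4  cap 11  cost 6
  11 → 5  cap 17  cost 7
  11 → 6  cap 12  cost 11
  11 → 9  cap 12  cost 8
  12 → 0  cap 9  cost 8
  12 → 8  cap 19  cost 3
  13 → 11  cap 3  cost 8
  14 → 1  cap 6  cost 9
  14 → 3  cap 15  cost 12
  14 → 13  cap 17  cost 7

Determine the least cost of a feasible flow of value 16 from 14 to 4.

shortest-cost path #1: 14→13→11→4 push 3 @ unit cost 21 (adds 63)
shortest-cost path #2: 14→3→10→7→4 push 3 @ unit cost 26 (adds 78)
shortest-cost path #3: 14→1→6→12→8→11→4 push 2 @ unit cost 30 (adds 60)
shortest-cost path #4: 14→3→10→9→4 push 1 @ unit cost 36 (adds 36)
shortest-cost path #5: 14→1→6→12→8→9→4 push 4 @ unit cost 37 (adds 148)
shortest-cost path #6: 14→3→2→5→9→4 push 3 @ unit cost 39 (adds 117)
total cost = 502

Minimum cost for 16 units: 502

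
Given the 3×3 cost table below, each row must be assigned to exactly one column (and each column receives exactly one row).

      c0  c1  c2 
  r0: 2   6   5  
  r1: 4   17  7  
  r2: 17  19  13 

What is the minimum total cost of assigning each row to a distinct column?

optimal assignment: row0→col1 (cost 6), row1→col0 (cost 4), row2→col2 (cost 13)
total = 6 + 4 + 13 = 23

Minimum assignment cost: 23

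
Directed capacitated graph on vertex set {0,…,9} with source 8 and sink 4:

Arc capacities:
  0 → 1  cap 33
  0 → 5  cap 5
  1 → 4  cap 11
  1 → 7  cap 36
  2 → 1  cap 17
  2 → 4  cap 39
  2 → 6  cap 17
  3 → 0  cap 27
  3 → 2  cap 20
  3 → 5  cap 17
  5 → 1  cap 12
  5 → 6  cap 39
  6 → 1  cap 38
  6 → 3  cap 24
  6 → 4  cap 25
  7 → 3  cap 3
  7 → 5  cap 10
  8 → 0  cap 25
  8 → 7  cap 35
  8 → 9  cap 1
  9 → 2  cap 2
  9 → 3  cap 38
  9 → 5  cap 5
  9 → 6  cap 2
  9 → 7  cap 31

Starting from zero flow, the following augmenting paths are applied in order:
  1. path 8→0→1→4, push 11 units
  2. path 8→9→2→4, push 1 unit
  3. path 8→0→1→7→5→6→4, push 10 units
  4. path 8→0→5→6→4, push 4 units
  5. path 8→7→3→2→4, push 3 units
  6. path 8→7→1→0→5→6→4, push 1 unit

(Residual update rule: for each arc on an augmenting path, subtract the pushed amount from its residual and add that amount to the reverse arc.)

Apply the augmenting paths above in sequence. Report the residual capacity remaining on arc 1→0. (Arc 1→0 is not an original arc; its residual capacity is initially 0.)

Residual capacity of (1,0): 20

after path 1 (8→0→1→4, push 11): res(1,0)=11
after path 2 (8→9→2→4, push 1): res(1,0)=11
after path 3 (8→0→1→7→5→6→4, push 10): res(1,0)=21
after path 4 (8→0→5→6→4, push 4): res(1,0)=21
after path 5 (8→7→3→2→4, push 3): res(1,0)=21
after path 6 (8→7→1→0→5→6→4, push 1): res(1,0)=20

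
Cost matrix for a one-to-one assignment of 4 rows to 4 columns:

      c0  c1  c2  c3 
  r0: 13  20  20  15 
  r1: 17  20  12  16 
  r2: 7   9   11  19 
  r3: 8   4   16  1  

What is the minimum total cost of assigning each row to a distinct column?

Minimum assignment cost: 35

optimal assignment: row0→col0 (cost 13), row1→col2 (cost 12), row2→col1 (cost 9), row3→col3 (cost 1)
total = 13 + 12 + 9 + 1 = 35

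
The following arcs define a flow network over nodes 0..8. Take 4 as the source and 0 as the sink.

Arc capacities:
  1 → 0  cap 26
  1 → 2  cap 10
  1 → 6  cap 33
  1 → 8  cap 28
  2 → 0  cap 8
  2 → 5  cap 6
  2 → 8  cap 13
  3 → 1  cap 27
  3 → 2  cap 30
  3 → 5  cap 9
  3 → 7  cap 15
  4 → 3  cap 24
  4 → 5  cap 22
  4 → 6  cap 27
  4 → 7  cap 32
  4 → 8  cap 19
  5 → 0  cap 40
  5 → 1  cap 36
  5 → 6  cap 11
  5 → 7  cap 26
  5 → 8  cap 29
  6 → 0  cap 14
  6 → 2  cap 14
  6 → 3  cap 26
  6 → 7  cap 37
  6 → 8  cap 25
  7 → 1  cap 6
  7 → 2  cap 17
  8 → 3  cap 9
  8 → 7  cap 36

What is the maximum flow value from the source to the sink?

augment #1: 4→5→0 bottleneck 22, total now 22
augment #2: 4→6→0 bottleneck 14, total now 36
augment #3: 4→3→1→0 bottleneck 24, total now 60
augment #4: 4→6→2→0 bottleneck 8, total now 68
augment #5: 4→7→1→0 bottleneck 2, total now 70
augment #6: 4→6→2→5→0 bottleneck 5, total now 75
augment #7: 4→7→2→5→0 bottleneck 1, total now 76
augment #8: 4→8→3→5→0 bottleneck 9, total now 85

Maximum flow value: 85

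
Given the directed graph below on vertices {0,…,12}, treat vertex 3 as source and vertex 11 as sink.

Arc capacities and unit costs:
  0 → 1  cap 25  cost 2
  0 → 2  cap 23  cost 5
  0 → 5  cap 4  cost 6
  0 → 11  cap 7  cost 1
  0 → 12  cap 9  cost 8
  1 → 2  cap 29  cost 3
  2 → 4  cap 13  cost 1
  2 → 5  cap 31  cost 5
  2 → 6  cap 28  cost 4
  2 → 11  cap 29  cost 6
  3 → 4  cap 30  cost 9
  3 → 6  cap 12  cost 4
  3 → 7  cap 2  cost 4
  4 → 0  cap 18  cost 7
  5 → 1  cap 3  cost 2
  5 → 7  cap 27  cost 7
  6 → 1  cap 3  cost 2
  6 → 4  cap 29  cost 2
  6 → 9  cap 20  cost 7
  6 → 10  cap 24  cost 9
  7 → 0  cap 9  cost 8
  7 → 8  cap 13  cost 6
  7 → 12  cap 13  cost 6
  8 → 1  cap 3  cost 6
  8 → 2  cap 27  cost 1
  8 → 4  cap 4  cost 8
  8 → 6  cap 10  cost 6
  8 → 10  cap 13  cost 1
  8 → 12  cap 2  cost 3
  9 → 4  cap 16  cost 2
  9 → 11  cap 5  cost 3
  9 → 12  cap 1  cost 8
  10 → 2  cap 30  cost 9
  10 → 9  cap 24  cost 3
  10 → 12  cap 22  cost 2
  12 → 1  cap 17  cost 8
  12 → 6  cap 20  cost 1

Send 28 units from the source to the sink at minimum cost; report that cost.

shortest-cost path #1: 3→7→0→11 push 2 @ unit cost 13 (adds 26)
shortest-cost path #2: 3→6→9→11 push 5 @ unit cost 14 (adds 70)
shortest-cost path #3: 3→6→4→0→11 push 5 @ unit cost 14 (adds 70)
shortest-cost path #4: 3→6→1→2→11 push 2 @ unit cost 15 (adds 30)
shortest-cost path #5: 3→4→6→1→2→11 push 1 @ unit cost 18 (adds 18)
shortest-cost path #6: 3→4→0→7→8→2→11 push 2 @ unit cost 21 (adds 42)
shortest-cost path #7: 3→4→0→2→11 push 11 @ unit cost 27 (adds 297)
total cost = 553

Minimum cost for 28 units: 553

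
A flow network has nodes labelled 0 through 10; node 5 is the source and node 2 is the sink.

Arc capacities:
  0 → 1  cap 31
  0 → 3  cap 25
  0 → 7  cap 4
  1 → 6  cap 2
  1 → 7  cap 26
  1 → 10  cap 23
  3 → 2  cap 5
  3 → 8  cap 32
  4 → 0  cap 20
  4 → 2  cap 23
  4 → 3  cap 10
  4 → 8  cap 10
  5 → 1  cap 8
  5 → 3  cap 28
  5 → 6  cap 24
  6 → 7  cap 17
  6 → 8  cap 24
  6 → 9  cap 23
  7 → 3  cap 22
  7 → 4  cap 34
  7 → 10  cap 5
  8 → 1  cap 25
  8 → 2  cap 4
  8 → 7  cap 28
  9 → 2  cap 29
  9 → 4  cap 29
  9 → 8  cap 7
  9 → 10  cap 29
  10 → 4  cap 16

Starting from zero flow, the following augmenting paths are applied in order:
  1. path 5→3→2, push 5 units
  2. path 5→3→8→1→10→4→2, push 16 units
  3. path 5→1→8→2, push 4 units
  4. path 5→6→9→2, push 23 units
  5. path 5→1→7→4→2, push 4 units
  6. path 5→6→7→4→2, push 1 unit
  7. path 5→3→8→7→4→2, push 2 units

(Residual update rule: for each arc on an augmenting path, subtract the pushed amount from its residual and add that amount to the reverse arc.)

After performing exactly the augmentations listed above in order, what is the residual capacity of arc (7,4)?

after path 1 (5→3→2, push 5): res(7,4)=34
after path 2 (5→3→8→1→10→4→2, push 16): res(7,4)=34
after path 3 (5→1→8→2, push 4): res(7,4)=34
after path 4 (5→6→9→2, push 23): res(7,4)=34
after path 5 (5→1→7→4→2, push 4): res(7,4)=30
after path 6 (5→6→7→4→2, push 1): res(7,4)=29
after path 7 (5→3→8→7→4→2, push 2): res(7,4)=27

Residual capacity of (7,4): 27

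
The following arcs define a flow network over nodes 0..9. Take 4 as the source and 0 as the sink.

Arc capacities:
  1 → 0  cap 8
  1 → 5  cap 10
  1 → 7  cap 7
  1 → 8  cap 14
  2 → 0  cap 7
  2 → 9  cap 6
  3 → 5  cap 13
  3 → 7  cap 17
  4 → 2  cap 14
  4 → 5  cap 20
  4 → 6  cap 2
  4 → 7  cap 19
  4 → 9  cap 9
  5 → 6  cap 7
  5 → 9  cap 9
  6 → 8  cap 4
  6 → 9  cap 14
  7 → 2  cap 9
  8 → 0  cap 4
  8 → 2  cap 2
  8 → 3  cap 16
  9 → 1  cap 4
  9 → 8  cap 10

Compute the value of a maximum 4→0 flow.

Maximum flow value: 15

augment #1: 4→2→0 bottleneck 7, total now 7
augment #2: 4→6→8→0 bottleneck 2, total now 9
augment #3: 4→9→1→0 bottleneck 4, total now 13
augment #4: 4→9→8→0 bottleneck 2, total now 15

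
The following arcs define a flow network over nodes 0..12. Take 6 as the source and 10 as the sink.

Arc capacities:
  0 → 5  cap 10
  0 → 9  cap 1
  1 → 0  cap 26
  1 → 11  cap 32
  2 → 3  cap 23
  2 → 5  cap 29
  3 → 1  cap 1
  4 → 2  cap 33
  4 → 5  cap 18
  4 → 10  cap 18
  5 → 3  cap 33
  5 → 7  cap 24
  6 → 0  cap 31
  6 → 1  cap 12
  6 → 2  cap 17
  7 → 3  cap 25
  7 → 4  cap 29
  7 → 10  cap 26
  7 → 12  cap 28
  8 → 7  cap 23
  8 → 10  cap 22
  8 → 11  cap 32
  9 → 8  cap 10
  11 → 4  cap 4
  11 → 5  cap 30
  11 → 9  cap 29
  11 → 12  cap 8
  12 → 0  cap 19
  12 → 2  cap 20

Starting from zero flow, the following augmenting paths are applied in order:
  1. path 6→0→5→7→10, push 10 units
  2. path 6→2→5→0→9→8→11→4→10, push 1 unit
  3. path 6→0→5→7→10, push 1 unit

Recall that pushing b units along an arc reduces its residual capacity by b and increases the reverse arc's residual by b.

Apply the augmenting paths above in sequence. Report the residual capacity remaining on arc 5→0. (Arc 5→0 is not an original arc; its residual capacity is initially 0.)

after path 1 (6→0→5→7→10, push 10): res(5,0)=10
after path 2 (6→2→5→0→9→8→11→4→10, push 1): res(5,0)=9
after path 3 (6→0→5→7→10, push 1): res(5,0)=10

Residual capacity of (5,0): 10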